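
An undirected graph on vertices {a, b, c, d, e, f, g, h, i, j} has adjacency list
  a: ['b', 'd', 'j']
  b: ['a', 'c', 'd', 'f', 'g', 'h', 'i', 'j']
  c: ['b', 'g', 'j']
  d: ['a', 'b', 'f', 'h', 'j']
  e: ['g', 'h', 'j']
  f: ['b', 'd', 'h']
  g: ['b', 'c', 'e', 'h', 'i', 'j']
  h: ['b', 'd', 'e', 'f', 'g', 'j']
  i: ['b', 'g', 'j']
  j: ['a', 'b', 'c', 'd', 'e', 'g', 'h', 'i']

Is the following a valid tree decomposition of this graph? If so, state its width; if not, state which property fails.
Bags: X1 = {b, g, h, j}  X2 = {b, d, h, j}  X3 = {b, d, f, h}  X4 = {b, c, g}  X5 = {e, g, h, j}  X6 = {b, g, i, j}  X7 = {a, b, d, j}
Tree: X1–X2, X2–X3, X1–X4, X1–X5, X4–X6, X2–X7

A tree decomposition must satisfy three properties: every vertex lies in some bag; for every edge, both endpoints lie together in some bag; and for every vertex, the bags containing it form a connected subtree. Here edge (j,c) lies in no bag, so the decomposition is invalid.

No — edge (j,c) lies in no bag.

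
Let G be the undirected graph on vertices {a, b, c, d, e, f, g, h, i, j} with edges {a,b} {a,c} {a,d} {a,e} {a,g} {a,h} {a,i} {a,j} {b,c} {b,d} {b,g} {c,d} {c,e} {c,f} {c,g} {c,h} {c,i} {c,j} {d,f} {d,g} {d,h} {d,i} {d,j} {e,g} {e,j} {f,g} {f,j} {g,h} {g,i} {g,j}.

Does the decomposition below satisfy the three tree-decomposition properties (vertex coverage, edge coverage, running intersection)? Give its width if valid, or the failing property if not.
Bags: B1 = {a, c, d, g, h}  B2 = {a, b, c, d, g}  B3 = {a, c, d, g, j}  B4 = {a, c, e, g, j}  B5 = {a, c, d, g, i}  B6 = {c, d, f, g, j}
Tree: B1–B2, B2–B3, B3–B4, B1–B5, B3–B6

Every vertex of G appears in some bag (union = {a, b, c, d, e, f, g, h, i, j}); every edge is covered by a bag; and for each vertex v the set of bags containing v is connected in the bag tree. The decomposition is therefore valid. The largest bag has 5 vertices, so the width is 4.

Yes; width 4.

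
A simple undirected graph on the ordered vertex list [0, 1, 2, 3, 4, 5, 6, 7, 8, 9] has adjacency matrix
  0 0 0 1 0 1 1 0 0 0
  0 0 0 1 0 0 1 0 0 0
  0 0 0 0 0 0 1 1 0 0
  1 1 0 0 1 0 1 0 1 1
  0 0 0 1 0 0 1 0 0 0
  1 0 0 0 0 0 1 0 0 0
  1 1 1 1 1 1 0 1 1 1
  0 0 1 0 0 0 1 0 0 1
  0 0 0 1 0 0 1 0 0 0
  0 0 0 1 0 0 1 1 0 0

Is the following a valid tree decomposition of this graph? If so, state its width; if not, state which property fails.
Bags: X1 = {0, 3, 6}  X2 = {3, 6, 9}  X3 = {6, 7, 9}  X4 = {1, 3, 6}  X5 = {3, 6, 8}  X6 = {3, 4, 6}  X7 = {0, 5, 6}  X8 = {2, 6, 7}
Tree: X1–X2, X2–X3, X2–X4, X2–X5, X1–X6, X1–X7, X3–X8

Yes; width 2.

Every vertex of G appears in some bag (union = {0, 1, 2, 3, 4, 5, 6, 7, 8, 9}); every edge is covered by a bag; and for each vertex v the set of bags containing v is connected in the bag tree. The decomposition is therefore valid. The largest bag has 3 vertices, so the width is 2.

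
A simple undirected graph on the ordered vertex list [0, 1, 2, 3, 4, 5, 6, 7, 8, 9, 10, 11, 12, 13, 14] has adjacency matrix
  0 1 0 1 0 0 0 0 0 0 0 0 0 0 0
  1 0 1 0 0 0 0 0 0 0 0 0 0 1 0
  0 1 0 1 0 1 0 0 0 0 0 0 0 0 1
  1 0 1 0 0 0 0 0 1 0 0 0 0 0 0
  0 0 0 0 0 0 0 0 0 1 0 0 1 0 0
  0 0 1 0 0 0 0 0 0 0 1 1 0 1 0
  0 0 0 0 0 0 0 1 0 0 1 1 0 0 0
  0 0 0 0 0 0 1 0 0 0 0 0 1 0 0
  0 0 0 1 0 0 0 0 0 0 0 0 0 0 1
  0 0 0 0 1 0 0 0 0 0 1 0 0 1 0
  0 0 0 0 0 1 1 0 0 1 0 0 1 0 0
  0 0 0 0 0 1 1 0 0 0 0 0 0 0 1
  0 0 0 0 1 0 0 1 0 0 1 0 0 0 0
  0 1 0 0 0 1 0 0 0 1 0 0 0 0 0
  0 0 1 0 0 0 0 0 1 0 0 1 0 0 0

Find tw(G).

A width-3 tree decomposition is:
Bags: B1 = {0, 3, 8, 14}  B2 = {0, 2, 3, 14}  B3 = {0, 1, 2, 14}  B4 = {1, 2, 11, 14}  B5 = {1, 2, 5, 11}  B6 = {1, 5, 11, 13}  B7 = {5, 6, 11, 13}  B8 = {5, 6, 10, 13}  B9 = {6, 9, 10, 13}  B10 = {6, 7, 9, 10}  B11 = {7, 9, 10, 12}  B12 = {4, 7, 9, 12}
Tree: B1–B2, B2–B3, B3–B4, B4–B5, B5–B6, B6–B7, B7–B8, B8–B9, B9–B10, B10–B11, B11–B12
The largest bag has 4 vertices, giving width 3; this decomposition certifies tw(G) ≤ 3. For the lower bound: the 4 vertex sets {0,3,8}, {14}, {2}, {1,5,11,13} are disjoint, each induces a connected subgraph, and every pair is joined by at least one edge of G. Contracting each set to a single vertex therefore yields K_{4} as a minor, and since treewidth is minor-monotone, tw(G) ≥ tw(K_{4}) = 3. Therefore the treewidth is 3.

3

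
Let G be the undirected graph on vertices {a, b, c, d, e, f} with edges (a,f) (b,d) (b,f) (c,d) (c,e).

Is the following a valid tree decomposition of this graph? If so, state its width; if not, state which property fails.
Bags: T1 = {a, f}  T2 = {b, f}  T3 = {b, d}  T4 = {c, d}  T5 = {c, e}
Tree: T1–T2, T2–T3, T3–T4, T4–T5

Yes; width 1.

Vertex coverage: the bags together contain {a, b, c, d, e, f}, the full vertex set. Edge coverage: each edge of G has both endpoints in at least one bag. Running intersection: for every vertex, the bags containing it form a connected subtree. All three properties hold, so this is a valid tree decomposition of width max|bag| − 1 = 1, and hence tw(G) ≤ 1.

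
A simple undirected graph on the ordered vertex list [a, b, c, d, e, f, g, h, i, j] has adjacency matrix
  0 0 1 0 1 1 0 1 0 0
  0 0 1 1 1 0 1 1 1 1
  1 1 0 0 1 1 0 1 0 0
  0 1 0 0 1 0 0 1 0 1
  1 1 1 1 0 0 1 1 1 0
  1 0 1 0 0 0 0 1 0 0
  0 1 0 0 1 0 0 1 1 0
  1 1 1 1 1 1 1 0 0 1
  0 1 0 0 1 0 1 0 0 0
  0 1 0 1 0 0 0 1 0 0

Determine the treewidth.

A width-3 tree decomposition is:
Bags: B1 = {b, d, e, h}  B2 = {b, c, e, h}  B3 = {a, c, e, h}  B4 = {b, d, h, j}  B5 = {a, c, f, h}  B6 = {b, e, g, h}  B7 = {b, e, g, i}
Tree: B1–B2, B2–B3, B1–B4, B3–B5, B2–B6, B6–B7
The largest bag has 4 vertices, giving width 3; this decomposition certifies tw(G) ≤ 3. Conversely, {a, c, e, h} is a clique of size 4, and the vertices of any clique must share a bag in every tree decomposition; so some bag has ≥ 4 vertices and tw(G) ≥ 3. The upper and lower bounds meet at 3, so that is the treewidth.

3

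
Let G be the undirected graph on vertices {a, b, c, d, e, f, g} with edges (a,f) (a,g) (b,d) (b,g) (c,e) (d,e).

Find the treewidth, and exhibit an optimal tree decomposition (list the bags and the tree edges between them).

Treewidth 1.
One such decomposition:
Bags: B1 = {a, f}  B2 = {a, g}  B3 = {b, g}  B4 = {b, d}  B5 = {d, e}  B6 = {c, e}
Tree: B1–B2, B2–B3, B3–B4, B4–B5, B5–B6

Each bag holds 2 vertices, so the decomposition has width 1, which upper-bounds the treewidth. Any graph with an edge has treewidth ≥ 1, and G has the edge f–a. The upper and lower bounds meet at 1, so that is the treewidth.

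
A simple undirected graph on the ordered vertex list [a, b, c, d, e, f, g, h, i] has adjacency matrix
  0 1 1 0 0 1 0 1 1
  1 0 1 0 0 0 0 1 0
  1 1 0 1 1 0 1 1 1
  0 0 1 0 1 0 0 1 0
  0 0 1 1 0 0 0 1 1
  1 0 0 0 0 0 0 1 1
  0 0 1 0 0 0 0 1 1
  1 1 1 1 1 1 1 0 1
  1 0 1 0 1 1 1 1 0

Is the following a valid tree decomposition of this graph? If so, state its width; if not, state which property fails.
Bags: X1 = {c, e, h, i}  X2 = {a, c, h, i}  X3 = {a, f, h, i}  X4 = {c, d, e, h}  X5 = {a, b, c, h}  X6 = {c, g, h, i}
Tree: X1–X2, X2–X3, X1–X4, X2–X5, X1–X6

Yes; width 3.

Checking the three conditions: (i) the bags cover all of {a, b, c, d, e, f, g, h, i}; (ii) for each edge, some bag contains both endpoints; (iii) the bags containing any fixed vertex form a subtree. All hold, so the decomposition is valid with width 4 − 1 = 3.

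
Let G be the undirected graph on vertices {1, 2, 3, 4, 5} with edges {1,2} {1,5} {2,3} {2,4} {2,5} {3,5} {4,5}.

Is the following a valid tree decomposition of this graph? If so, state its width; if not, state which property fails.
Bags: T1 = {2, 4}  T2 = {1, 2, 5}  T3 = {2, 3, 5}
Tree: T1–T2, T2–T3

No — edge (5,4) lies in no bag.

A tree decomposition must satisfy three properties: every vertex lies in some bag; for every edge, both endpoints lie together in some bag; and for every vertex, the bags containing it form a connected subtree. Here edge (5,4) lies in no bag, so the decomposition is invalid.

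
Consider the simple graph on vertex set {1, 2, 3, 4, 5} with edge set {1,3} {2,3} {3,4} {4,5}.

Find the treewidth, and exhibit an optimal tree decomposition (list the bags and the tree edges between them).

Treewidth 1.
Bags: B1 = {3, 4}  B2 = {2, 3}  B3 = {4, 5}  B4 = {1, 3}
Tree: B1–B2, B1–B3, B2–B4

The largest bag has 2 vertices, giving width 1; this decomposition certifies tw(G) ≤ 1. Since G has at least one edge (e.g. 3–4), it is not an edgeless graph, so tw(G) ≥ 1. Combining the bounds, tw(G) = 1.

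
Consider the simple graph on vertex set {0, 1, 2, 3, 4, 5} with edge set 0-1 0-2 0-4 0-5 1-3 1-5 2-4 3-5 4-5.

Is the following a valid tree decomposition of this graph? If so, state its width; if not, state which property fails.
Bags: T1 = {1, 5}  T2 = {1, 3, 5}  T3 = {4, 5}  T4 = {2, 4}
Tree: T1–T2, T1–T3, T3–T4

A tree decomposition must satisfy three properties: every vertex lies in some bag; for every edge, both endpoints lie together in some bag; and for every vertex, the bags containing it form a connected subtree. Here vertex 0 appears in no bag, so the decomposition is invalid.

No — vertex 0 appears in no bag.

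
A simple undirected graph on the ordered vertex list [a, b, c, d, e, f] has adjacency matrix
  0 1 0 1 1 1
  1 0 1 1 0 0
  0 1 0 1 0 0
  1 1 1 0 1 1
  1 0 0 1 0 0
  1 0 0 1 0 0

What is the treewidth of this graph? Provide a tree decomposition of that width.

The largest bag has 3 vertices, giving width 2; this decomposition certifies tw(G) ≤ 2. Conversely, {b, c, d} is a clique of size 3, and the vertices of any clique must share a bag in every tree decomposition; so some bag has ≥ 3 vertices and tw(G) ≥ 2. Therefore the treewidth is 2.

Treewidth 2.
Bags: B1 = {a, b, d}  B2 = {a, d, e}  B3 = {b, c, d}  B4 = {a, d, f}
Tree: B1–B2, B1–B3, B2–B4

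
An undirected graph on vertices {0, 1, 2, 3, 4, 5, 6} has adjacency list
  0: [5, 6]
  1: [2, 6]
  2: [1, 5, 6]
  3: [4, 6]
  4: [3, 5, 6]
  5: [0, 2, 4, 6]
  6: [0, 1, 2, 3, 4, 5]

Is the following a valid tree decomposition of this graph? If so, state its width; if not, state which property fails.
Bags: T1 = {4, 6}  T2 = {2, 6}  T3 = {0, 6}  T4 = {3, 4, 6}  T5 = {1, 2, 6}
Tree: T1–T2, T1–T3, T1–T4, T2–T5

No — vertex 5 appears in no bag.

A tree decomposition must satisfy three properties: every vertex lies in some bag; for every edge, both endpoints lie together in some bag; and for every vertex, the bags containing it form a connected subtree. Here vertex 5 appears in no bag, so the decomposition is invalid.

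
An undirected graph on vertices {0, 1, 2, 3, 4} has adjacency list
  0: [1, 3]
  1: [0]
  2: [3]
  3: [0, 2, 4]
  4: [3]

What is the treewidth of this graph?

1

A width-1 tree decomposition is:
Bags: B1 = {3, 4}  B2 = {0, 3}  B3 = {0, 1}  B4 = {2, 3}
Tree: B1–B2, B2–B3, B2–B4
Each bag holds 2 vertices, so the decomposition has width 1, which upper-bounds the treewidth. G has an edge, so its treewidth is at least 1. Hence tw(G) = 1 exactly.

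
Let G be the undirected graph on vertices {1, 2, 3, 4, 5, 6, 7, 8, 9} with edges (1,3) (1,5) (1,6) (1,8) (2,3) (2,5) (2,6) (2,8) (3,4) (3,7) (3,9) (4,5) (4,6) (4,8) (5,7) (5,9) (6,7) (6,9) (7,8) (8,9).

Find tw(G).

A width-4 tree decomposition is:
Bags: B1 = {1, 3, 5, 6, 8}  B2 = {2, 3, 5, 6, 8}  B3 = {3, 5, 6, 7, 8}  B4 = {3, 4, 5, 6, 8}  B5 = {3, 5, 6, 8, 9}
Tree: B1–B2, B2–B3, B3–B4, B4–B5
The largest bag has 5 vertices, giving width 4; this decomposition certifies tw(G) ≤ 4. For the lower bound: the 5 vertex sets {1,6}, {2,5}, {3,7}, {8}, {4} are disjoint, each induces a connected subgraph, and every pair is joined by at least one edge of G. Contracting each set to a single vertex therefore yields K_{5} as a minor, and since treewidth is minor-monotone, tw(G) ≥ tw(K_{5}) = 4. Hence tw(G) = 4 exactly.

4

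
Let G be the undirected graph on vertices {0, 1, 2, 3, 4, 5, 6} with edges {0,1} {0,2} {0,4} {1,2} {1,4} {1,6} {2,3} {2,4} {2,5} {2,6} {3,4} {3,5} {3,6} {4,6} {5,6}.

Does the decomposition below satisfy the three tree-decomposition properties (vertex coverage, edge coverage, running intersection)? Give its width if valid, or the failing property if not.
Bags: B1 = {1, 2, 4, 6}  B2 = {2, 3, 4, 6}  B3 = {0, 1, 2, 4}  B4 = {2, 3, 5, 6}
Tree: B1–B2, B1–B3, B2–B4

Yes; width 3.

Every vertex of G appears in some bag (union = {0, 1, 2, 3, 4, 5, 6}); every edge is covered by a bag; and for each vertex v the set of bags containing v is connected in the bag tree. The decomposition is therefore valid. The largest bag has 4 vertices, so the width is 3.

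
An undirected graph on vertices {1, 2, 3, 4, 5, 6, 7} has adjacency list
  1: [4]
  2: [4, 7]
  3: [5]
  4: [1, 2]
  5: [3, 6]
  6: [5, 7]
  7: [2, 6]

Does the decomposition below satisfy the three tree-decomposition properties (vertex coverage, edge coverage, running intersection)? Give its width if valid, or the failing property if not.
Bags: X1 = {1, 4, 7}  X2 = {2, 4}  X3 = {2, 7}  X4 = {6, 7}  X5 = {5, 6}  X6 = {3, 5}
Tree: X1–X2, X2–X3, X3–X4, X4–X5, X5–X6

A tree decomposition must satisfy three properties: every vertex lies in some bag; for every edge, both endpoints lie together in some bag; and for every vertex, the bags containing it form a connected subtree. Here bags containing vertex 7 are not connected in the tree, so the decomposition is invalid.

No — bags containing vertex 7 are not connected in the tree.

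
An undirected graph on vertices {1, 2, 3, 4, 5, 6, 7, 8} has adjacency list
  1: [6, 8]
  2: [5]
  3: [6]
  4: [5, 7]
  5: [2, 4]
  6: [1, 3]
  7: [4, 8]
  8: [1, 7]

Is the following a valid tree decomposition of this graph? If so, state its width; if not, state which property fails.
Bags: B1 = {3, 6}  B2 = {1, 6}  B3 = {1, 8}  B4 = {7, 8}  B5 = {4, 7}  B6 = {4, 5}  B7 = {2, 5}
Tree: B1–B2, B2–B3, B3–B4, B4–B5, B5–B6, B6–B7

Every vertex of G appears in some bag (union = {1, 2, 3, 4, 5, 6, 7, 8}); every edge is covered by a bag; and for each vertex v the set of bags containing v is connected in the bag tree. The decomposition is therefore valid. The largest bag has 2 vertices, so the width is 1.

Yes; width 1.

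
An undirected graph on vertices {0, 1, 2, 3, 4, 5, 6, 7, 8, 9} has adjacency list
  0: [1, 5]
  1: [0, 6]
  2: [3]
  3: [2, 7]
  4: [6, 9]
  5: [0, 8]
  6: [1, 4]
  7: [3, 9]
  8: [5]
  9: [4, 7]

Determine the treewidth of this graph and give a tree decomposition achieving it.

Treewidth 1.
One optimal decomposition is:
Bags: B1 = {2, 3}  B2 = {3, 7}  B3 = {7, 9}  B4 = {4, 9}  B5 = {4, 6}  B6 = {1, 6}  B7 = {0, 1}  B8 = {0, 5}  B9 = {5, 8}
Tree: B1–B2, B2–B3, B3–B4, B4–B5, B5–B6, B6–B7, B7–B8, B8–B9

The largest bag has 2 vertices, giving width 1; this decomposition certifies tw(G) ≤ 1. G has an edge, so its treewidth is at least 1. The upper and lower bounds meet at 1, so that is the treewidth.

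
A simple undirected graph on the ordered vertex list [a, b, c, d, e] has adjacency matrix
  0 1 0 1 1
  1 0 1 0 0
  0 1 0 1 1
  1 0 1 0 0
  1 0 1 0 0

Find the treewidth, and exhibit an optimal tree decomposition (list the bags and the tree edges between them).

Treewidth 2.
One such decomposition:
Bags: B1 = {a, c, e}  B2 = {a, c, d}  B3 = {a, b, c}
Tree: B1–B2, B2–B3

The largest bag has 3 vertices, giving width 2; this decomposition certifies tw(G) ≤ 2. The edges a–e–c–d–a form a cycle, so G is not a tree and its treewidth is at least 2. The upper and lower bounds meet at 2, so that is the treewidth.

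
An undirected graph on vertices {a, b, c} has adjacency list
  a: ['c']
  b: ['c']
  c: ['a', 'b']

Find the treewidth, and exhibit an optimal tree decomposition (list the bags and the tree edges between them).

The largest bag has 2 vertices, giving width 1; this decomposition certifies tw(G) ≤ 1. Since G has at least one edge (e.g. c–b), it is not an edgeless graph, so tw(G) ≥ 1. Hence tw(G) = 1 exactly.

Treewidth 1.
Bags: B1 = {b, c}  B2 = {a, c}
Tree: B1–B2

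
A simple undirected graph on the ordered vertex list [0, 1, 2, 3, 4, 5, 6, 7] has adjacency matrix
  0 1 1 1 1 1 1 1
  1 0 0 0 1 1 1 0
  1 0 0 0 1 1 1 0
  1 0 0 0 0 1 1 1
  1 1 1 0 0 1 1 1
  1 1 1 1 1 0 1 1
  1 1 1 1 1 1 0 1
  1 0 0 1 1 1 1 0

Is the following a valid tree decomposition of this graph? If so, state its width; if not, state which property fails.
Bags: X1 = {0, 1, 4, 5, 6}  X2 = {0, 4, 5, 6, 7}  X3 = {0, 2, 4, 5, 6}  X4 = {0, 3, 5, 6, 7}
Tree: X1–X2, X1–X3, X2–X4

Yes; width 4.

Checking the three conditions: (i) the bags cover all of {0, 1, 2, 3, 4, 5, 6, 7}; (ii) for each edge, some bag contains both endpoints; (iii) the bags containing any fixed vertex form a subtree. All hold, so the decomposition is valid with width 5 − 1 = 4.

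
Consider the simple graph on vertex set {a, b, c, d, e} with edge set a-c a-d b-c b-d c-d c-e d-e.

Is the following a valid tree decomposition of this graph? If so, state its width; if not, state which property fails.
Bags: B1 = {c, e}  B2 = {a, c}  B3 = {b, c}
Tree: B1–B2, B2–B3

No — vertex d appears in no bag.

A tree decomposition must satisfy three properties: every vertex lies in some bag; for every edge, both endpoints lie together in some bag; and for every vertex, the bags containing it form a connected subtree. Here vertex d appears in no bag, so the decomposition is invalid.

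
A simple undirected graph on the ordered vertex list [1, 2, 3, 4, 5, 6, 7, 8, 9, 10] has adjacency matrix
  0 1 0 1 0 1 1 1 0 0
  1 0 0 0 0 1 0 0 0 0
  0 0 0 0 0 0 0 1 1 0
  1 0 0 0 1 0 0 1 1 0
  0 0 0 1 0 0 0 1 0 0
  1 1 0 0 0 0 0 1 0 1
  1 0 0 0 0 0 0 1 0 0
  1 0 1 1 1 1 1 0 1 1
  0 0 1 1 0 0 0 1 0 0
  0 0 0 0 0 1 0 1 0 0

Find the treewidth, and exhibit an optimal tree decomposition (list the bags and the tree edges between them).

Treewidth 2.
One such decomposition:
Bags: B1 = {1, 4, 8}  B2 = {4, 8, 9}  B3 = {1, 6, 8}  B4 = {3, 8, 9}  B5 = {1, 7, 8}  B6 = {6, 8, 10}  B7 = {1, 2, 6}  B8 = {4, 5, 8}
Tree: B1–B2, B1–B3, B2–B4, B1–B5, B3–B6, B3–B7, B2–B8

The largest bag has 3 vertices, giving width 2; this decomposition certifies tw(G) ≤ 2. Conversely, {1, 4, 8} is a clique of size 3, and the vertices of any clique must share a bag in every tree decomposition; so some bag has ≥ 3 vertices and tw(G) ≥ 2. Therefore the treewidth is 2.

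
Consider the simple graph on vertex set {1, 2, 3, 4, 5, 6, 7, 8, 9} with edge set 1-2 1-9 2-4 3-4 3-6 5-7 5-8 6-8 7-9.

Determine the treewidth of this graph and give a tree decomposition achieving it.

Each bag holds 3 vertices, so the decomposition has width 2, which upper-bounds the treewidth. The edges 4–2–1–9–7–5–8–6–3–4 form a cycle, so G is not a tree and its treewidth is at least 2. Combining the bounds, tw(G) = 2.

Treewidth 2.
Bags: B1 = {1, 2, 4}  B2 = {1, 4, 9}  B3 = {4, 7, 9}  B4 = {4, 5, 7}  B5 = {4, 5, 8}  B6 = {4, 6, 8}  B7 = {3, 4, 6}
Tree: B1–B2, B2–B3, B3–B4, B4–B5, B5–B6, B6–B7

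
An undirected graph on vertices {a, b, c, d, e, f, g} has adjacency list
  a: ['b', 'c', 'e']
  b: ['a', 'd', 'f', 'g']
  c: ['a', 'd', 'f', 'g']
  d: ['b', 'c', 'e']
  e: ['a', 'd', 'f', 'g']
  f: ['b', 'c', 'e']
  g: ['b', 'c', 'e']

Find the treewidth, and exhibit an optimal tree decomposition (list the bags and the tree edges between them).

Treewidth 3.
One optimal decomposition is:
Bags: B1 = {b, c, d, e}  B2 = {a, b, c, e}  B3 = {b, c, e, g}  B4 = {b, c, e, f}
Tree: B1–B2, B2–B3, B3–B4

Every bag has size at most 4, so the width is 4 − 1 = 3 and tw(G) ≤ 3. For the lower bound: the 4 vertex sets {d,e}, {a,b}, {c}, {g} are disjoint, each induces a connected subgraph, and every pair is joined by at least one edge of G. Contracting each set to a single vertex therefore yields K_{4} as a minor, and since treewidth is minor-monotone, tw(G) ≥ tw(K_{4}) = 3. Therefore the treewidth is 3.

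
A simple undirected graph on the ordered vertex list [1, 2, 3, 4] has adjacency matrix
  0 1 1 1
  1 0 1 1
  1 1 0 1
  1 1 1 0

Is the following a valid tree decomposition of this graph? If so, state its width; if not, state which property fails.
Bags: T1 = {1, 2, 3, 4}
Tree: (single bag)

Every vertex of G appears in some bag (union = {1, 2, 3, 4}); every edge is covered by a bag; and for each vertex v the set of bags containing v is connected in the bag tree. The decomposition is therefore valid. The largest bag has 4 vertices, so the width is 3.

Yes; width 3.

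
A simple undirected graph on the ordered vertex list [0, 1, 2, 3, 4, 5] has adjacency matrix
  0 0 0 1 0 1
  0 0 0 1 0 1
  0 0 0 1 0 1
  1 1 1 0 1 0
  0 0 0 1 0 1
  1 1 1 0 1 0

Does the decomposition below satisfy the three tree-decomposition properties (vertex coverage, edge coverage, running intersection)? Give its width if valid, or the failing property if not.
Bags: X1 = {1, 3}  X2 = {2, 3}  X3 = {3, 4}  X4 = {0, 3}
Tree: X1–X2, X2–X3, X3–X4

A tree decomposition must satisfy three properties: every vertex lies in some bag; for every edge, both endpoints lie together in some bag; and for every vertex, the bags containing it form a connected subtree. Here vertex 5 appears in no bag, so the decomposition is invalid.

No — vertex 5 appears in no bag.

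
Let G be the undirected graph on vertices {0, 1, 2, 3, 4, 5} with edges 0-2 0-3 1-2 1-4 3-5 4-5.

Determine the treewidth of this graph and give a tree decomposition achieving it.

Every bag has size at most 3, so the width is 3 − 1 = 2 and tw(G) ≤ 2. For the lower bound, G contains the cycle 4–5–3–0–2–1–4, so G is not a forest; only forests have treewidth ≤ 1, hence tw(G) ≥ 2. Therefore the treewidth is 2.

Treewidth 2.
Bags: B1 = {3, 4, 5}  B2 = {0, 3, 4}  B3 = {0, 2, 4}  B4 = {1, 2, 4}
Tree: B1–B2, B2–B3, B3–B4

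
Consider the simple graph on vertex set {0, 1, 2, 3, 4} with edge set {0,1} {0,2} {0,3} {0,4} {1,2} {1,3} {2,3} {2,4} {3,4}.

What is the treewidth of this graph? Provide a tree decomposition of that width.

Treewidth 3.
Bags: B1 = {0, 1, 2, 3}  B2 = {0, 2, 3, 4}
Tree: B1–B2

Every bag has size at most 4, so the width is 4 − 1 = 3 and tw(G) ≤ 3. Conversely, {0, 1, 2, 3} is a clique of size 4, and the vertices of any clique must share a bag in every tree decomposition; so some bag has ≥ 4 vertices and tw(G) ≥ 3. The upper and lower bounds meet at 3, so that is the treewidth.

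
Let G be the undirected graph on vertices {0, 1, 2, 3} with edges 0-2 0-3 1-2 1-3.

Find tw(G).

A width-2 tree decomposition is:
Bags: B1 = {1, 2, 3}  B2 = {0, 2, 3}
Tree: B1–B2
Every bag has size at most 3, so the width is 3 − 1 = 2 and tw(G) ≤ 2. The edges 3–1–2–0–3 form a cycle, so G is not a tree and its treewidth is at least 2. Hence tw(G) = 2 exactly.

2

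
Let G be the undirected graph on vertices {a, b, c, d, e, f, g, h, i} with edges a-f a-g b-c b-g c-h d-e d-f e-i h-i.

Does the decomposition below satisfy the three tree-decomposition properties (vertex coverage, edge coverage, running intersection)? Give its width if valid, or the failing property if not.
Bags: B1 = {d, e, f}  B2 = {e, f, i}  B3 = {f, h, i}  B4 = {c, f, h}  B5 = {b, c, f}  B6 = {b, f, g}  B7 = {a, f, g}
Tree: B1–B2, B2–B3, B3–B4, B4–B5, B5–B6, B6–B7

Every vertex of G appears in some bag (union = {a, b, c, d, e, f, g, h, i}); every edge is covered by a bag; and for each vertex v the set of bags containing v is connected in the bag tree. The decomposition is therefore valid. The largest bag has 3 vertices, so the width is 2.

Yes; width 2.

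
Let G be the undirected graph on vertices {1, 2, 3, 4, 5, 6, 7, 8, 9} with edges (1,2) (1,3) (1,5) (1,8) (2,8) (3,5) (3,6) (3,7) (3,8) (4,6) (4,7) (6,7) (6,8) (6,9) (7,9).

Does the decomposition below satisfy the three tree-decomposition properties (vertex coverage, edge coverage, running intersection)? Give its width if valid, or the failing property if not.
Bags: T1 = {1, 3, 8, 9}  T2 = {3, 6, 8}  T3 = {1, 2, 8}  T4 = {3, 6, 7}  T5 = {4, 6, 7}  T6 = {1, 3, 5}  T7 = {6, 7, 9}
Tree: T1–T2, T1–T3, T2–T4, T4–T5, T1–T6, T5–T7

No — bags containing vertex 9 are not connected in the tree.

A tree decomposition must satisfy three properties: every vertex lies in some bag; for every edge, both endpoints lie together in some bag; and for every vertex, the bags containing it form a connected subtree. Here bags containing vertex 9 are not connected in the tree, so the decomposition is invalid.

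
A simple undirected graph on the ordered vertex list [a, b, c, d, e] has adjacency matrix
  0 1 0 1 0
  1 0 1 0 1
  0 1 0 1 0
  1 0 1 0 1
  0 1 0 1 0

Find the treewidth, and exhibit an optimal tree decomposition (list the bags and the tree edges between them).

The largest bag has 3 vertices, giving width 2; this decomposition certifies tw(G) ≤ 2. The edges b–c–d–a–b form a cycle, so G is not a tree and its treewidth is at least 2. Therefore the treewidth is 2.

Treewidth 2.
One such decomposition:
Bags: B1 = {b, c, d}  B2 = {a, b, d}  B3 = {b, d, e}
Tree: B1–B2, B2–B3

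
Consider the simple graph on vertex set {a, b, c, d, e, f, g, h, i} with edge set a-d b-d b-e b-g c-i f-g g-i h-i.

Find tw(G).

A width-1 tree decomposition is:
Bags: B1 = {g, i}  B2 = {b, g}  B3 = {b, e}  B4 = {f, g}  B5 = {b, d}  B6 = {c, i}  B7 = {h, i}  B8 = {a, d}
Tree: B1–B2, B2–B3, B1–B4, B3–B5, B1–B6, B1–B7, B5–B8
Each bag holds 2 vertices, so the decomposition has width 1, which upper-bounds the treewidth. Any graph with an edge has treewidth ≥ 1, and G has the edge g–i. Hence tw(G) = 1 exactly.

1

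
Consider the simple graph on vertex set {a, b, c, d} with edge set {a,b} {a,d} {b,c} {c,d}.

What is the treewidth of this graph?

A width-2 tree decomposition is:
Bags: B1 = {a, b, d}  B2 = {b, c, d}
Tree: B1–B2
Every bag has size at most 3, so the width is 3 − 1 = 2 and tw(G) ≤ 2. The edges d–a–b–c–d form a cycle, so G is not a tree and its treewidth is at least 2. Hence tw(G) = 2 exactly.

2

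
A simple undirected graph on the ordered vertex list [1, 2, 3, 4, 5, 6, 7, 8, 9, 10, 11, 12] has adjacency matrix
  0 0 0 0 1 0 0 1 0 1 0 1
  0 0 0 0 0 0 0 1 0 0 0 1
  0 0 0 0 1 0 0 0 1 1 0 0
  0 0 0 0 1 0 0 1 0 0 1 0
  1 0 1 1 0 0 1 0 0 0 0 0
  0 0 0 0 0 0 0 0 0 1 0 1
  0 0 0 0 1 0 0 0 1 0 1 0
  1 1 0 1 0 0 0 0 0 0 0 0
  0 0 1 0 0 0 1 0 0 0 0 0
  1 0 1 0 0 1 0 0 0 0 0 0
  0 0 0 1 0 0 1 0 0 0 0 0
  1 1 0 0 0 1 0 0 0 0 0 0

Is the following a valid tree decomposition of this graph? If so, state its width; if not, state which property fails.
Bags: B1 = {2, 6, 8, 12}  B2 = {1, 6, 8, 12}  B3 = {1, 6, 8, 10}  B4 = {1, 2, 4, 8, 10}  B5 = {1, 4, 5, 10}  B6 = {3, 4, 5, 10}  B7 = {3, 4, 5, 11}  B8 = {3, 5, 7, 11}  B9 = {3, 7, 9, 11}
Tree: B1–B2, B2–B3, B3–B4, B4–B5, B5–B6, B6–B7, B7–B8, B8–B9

A tree decomposition must satisfy three properties: every vertex lies in some bag; for every edge, both endpoints lie together in some bag; and for every vertex, the bags containing it form a connected subtree. Here bags containing vertex 2 are not connected in the tree, so the decomposition is invalid.

No — bags containing vertex 2 are not connected in the tree.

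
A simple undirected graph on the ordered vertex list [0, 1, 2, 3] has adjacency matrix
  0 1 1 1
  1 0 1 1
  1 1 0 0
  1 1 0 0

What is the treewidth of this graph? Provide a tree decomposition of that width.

Each bag holds 3 vertices, so the decomposition has width 2, which upper-bounds the treewidth. Conversely, {0, 1, 2} is a clique of size 3, and the vertices of any clique must share a bag in every tree decomposition; so some bag has ≥ 3 vertices and tw(G) ≥ 2. Hence tw(G) = 2 exactly.

Treewidth 2.
One such decomposition:
Bags: B1 = {0, 1, 2}  B2 = {0, 1, 3}
Tree: B1–B2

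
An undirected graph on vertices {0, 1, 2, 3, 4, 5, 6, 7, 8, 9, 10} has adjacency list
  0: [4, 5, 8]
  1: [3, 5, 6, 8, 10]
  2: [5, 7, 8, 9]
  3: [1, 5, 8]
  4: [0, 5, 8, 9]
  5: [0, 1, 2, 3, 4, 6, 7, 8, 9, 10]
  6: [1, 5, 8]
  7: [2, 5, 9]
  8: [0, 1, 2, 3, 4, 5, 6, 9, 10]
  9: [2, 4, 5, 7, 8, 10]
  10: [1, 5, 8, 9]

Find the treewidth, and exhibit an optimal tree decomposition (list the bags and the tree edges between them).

Treewidth 3.
One optimal decomposition is:
Bags: B1 = {1, 5, 8, 10}  B2 = {1, 3, 5, 8}  B3 = {5, 8, 9, 10}  B4 = {4, 5, 8, 9}  B5 = {1, 5, 6, 8}  B6 = {0, 4, 5, 8}  B7 = {2, 5, 8, 9}  B8 = {2, 5, 7, 9}
Tree: B1–B2, B1–B3, B3–B4, B1–B5, B4–B6, B4–B7, B7–B8

Every bag has size at most 4, so the width is 4 − 1 = 3 and tw(G) ≤ 3. Conversely, {0, 4, 5, 8} is a clique of size 4, and the vertices of any clique must share a bag in every tree decomposition; so some bag has ≥ 4 vertices and tw(G) ≥ 3. Hence tw(G) = 3 exactly.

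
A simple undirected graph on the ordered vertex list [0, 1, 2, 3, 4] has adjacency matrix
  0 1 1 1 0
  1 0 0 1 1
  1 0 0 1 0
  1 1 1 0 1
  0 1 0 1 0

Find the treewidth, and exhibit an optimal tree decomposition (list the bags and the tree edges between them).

The largest bag has 3 vertices, giving width 2; this decomposition certifies tw(G) ≤ 2. Conversely, {0, 1, 3} is a clique of size 3, and the vertices of any clique must share a bag in every tree decomposition; so some bag has ≥ 3 vertices and tw(G) ≥ 2. Hence tw(G) = 2 exactly.

Treewidth 2.
One optimal decomposition is:
Bags: B1 = {1, 3, 4}  B2 = {0, 1, 3}  B3 = {0, 2, 3}
Tree: B1–B2, B2–B3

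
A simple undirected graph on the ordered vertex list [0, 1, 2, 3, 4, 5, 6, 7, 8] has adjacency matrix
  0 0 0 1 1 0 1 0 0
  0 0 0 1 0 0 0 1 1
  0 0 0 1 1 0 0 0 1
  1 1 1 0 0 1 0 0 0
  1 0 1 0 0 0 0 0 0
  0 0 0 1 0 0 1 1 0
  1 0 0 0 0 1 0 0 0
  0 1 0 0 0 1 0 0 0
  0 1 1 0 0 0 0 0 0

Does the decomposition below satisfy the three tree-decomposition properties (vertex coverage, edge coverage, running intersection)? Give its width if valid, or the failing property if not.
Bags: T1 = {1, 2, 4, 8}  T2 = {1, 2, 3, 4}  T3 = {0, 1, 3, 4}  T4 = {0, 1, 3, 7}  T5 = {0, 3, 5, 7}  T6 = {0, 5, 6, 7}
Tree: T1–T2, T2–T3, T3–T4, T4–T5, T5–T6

Yes; width 3.

Every vertex of G appears in some bag (union = {0, 1, 2, 3, 4, 5, 6, 7, 8}); every edge is covered by a bag; and for each vertex v the set of bags containing v is connected in the bag tree. The decomposition is therefore valid. The largest bag has 4 vertices, so the width is 3.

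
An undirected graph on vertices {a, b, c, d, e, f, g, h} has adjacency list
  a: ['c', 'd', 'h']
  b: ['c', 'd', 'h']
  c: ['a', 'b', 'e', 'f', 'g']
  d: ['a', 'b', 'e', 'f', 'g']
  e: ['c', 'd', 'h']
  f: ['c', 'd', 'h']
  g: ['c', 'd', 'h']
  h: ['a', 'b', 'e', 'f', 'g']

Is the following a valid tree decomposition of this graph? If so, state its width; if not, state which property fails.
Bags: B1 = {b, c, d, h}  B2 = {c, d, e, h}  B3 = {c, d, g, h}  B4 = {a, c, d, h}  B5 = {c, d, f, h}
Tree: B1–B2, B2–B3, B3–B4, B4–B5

Vertex coverage: the bags together contain {a, b, c, d, e, f, g, h}, the full vertex set. Edge coverage: each edge of G has both endpoints in at least one bag. Running intersection: for every vertex, the bags containing it form a connected subtree. All three properties hold, so this is a valid tree decomposition of width max|bag| − 1 = 3, and hence tw(G) ≤ 3.

Yes; width 3.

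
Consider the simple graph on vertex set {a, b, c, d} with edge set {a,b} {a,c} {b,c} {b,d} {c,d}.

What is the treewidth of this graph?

A width-2 tree decomposition is:
Bags: B1 = {b, c, d}  B2 = {a, b, c}
Tree: B1–B2
Every bag has size at most 3, so the width is 3 − 1 = 2 and tw(G) ≤ 2. On the other hand G contains the 3-clique {b, c, d}. A clique must lie in a single bag of any decomposition, so no decomposition can have width below 2. The upper and lower bounds meet at 2, so that is the treewidth.

2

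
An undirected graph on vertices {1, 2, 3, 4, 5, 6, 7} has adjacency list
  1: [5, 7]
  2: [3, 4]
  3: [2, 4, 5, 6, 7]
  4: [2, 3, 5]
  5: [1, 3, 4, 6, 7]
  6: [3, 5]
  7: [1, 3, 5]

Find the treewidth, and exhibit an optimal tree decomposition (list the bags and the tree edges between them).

Each bag holds 3 vertices, so the decomposition has width 2, which upper-bounds the treewidth. Conversely, {1, 5, 7} is a clique of size 3, and the vertices of any clique must share a bag in every tree decomposition; so some bag has ≥ 3 vertices and tw(G) ≥ 2. The upper and lower bounds meet at 2, so that is the treewidth.

Treewidth 2.
One such decomposition:
Bags: B1 = {3, 5, 7}  B2 = {3, 4, 5}  B3 = {3, 5, 6}  B4 = {2, 3, 4}  B5 = {1, 5, 7}
Tree: B1–B2, B2–B3, B2–B4, B1–B5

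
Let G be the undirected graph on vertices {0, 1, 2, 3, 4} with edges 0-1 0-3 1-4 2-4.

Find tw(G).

1

A width-1 tree decomposition is:
Bags: B1 = {0, 1}  B2 = {1, 4}  B3 = {0, 3}  B4 = {2, 4}
Tree: B1–B2, B1–B3, B2–B4
Every bag has size at most 2, so the width is 2 − 1 = 1 and tw(G) ≤ 1. Any graph with an edge has treewidth ≥ 1, and G has the edge 0–1. Combining the bounds, tw(G) = 1.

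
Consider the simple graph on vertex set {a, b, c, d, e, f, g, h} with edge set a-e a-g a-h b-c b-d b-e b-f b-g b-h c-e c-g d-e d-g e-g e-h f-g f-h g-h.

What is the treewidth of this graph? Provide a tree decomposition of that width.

Every bag has size at most 4, so the width is 4 − 1 = 3 and tw(G) ≤ 3. On the other hand G contains the 4-clique {a, e, g, h}. A clique must lie in a single bag of any decomposition, so no decomposition can have width below 3. Hence tw(G) = 3 exactly.

Treewidth 3.
Bags: B1 = {b, f, g, h}  B2 = {b, e, g, h}  B3 = {b, c, e, g}  B4 = {a, e, g, h}  B5 = {b, d, e, g}
Tree: B1–B2, B2–B3, B2–B4, B2–B5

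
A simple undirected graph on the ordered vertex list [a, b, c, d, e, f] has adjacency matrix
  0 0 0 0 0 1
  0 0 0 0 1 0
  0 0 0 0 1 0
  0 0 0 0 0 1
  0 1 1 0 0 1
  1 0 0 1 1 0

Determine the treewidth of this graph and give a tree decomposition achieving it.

Every bag has size at most 2, so the width is 2 − 1 = 1 and tw(G) ≤ 1. Any graph with an edge has treewidth ≥ 1, and G has the edge b–e. Combining the bounds, tw(G) = 1.

Treewidth 1.
One such decomposition:
Bags: B1 = {b, e}  B2 = {c, e}  B3 = {e, f}  B4 = {a, f}  B5 = {d, f}
Tree: B1–B2, B2–B3, B3–B4, B4–B5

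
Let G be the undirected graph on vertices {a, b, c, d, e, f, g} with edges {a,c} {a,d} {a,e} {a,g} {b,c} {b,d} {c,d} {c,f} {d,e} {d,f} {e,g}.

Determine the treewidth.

2

A width-2 tree decomposition is:
Bags: B1 = {a, c, d}  B2 = {b, c, d}  B3 = {c, d, f}  B4 = {a, d, e}  B5 = {a, e, g}
Tree: B1–B2, B2–B3, B1–B4, B4–B5
Every bag has size at most 3, so the width is 3 − 1 = 2 and tw(G) ≤ 2. For the lower bound, the 3 vertices {a, d, e} are pairwise adjacent, and any tree decomposition puts a clique entirely inside one bag — forcing width ≥ 2. The upper and lower bounds meet at 2, so that is the treewidth.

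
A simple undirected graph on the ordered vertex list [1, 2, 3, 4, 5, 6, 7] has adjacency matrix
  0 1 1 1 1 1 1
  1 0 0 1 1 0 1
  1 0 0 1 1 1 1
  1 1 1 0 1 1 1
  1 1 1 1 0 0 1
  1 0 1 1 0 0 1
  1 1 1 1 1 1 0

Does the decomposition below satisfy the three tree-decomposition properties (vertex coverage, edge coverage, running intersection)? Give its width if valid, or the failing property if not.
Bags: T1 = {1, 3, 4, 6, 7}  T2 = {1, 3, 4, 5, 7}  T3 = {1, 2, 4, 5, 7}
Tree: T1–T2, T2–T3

Yes; width 4.

Vertex coverage: the bags together contain {1, 2, 3, 4, 5, 6, 7}, the full vertex set. Edge coverage: each edge of G has both endpoints in at least one bag. Running intersection: for every vertex, the bags containing it form a connected subtree. All three properties hold, so this is a valid tree decomposition of width max|bag| − 1 = 4, and hence tw(G) ≤ 4.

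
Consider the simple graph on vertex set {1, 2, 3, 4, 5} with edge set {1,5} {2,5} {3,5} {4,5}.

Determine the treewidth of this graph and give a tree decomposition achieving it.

Treewidth 1.
Bags: B1 = {2, 5}  B2 = {1, 5}  B3 = {3, 5}  B4 = {4, 5}
Tree: B1–B2, B2–B3, B2–B4

The largest bag has 2 vertices, giving width 1; this decomposition certifies tw(G) ≤ 1. Any graph with an edge has treewidth ≥ 1, and G has the edge 5–2. Hence tw(G) = 1 exactly.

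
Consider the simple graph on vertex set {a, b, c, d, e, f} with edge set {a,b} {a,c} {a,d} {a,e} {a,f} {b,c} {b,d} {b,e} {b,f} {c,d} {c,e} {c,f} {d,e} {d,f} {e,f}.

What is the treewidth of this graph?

A width-5 tree decomposition is:
Bags: B1 = {a, b, c, d, e, f}
Tree: (single bag)
With just one bag of size 6, the width is 6 − 1 = 5, so tw(G) ≤ 5. Conversely, {a, b, c, d, e, f} is a clique of size 6, and the vertices of any clique must share a bag in every tree decomposition; so some bag has ≥ 6 vertices and tw(G) ≥ 5. Hence tw(G) = 5 exactly.

5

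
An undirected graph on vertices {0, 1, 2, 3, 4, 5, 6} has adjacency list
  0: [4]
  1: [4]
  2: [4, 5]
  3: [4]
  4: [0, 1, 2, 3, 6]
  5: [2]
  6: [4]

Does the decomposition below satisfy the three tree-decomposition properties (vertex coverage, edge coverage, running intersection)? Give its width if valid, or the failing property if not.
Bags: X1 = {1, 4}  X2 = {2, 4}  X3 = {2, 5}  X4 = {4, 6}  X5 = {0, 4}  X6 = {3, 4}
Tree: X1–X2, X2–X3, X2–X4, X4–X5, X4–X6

Every vertex of G appears in some bag (union = {0, 1, 2, 3, 4, 5, 6}); every edge is covered by a bag; and for each vertex v the set of bags containing v is connected in the bag tree. The decomposition is therefore valid. The largest bag has 2 vertices, so the width is 1.

Yes; width 1.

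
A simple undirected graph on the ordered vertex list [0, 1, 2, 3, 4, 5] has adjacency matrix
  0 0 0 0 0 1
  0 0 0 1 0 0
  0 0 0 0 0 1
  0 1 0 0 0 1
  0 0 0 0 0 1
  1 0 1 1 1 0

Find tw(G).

A width-1 tree decomposition is:
Bags: B1 = {3, 5}  B2 = {4, 5}  B3 = {2, 5}  B4 = {1, 3}  B5 = {0, 5}
Tree: B1–B2, B1–B3, B1–B4, B1–B5
Every bag has size at most 2, so the width is 2 − 1 = 1 and tw(G) ≤ 1. Since G has at least one edge (e.g. 3–5), it is not an edgeless graph, so tw(G) ≥ 1. The upper and lower bounds meet at 1, so that is the treewidth.

1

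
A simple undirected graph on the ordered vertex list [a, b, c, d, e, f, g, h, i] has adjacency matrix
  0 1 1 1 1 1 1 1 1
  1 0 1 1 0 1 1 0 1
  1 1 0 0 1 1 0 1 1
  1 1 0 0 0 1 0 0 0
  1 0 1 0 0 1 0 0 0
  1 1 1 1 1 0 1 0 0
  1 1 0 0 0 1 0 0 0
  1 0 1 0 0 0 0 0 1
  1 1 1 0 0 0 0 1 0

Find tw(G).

3

A width-3 tree decomposition is:
Bags: B1 = {a, b, c, f}  B2 = {a, c, e, f}  B3 = {a, b, f, g}  B4 = {a, b, d, f}  B5 = {a, b, c, i}  B6 = {a, c, h, i}
Tree: B1–B2, B1–B3, B1–B4, B1–B5, B5–B6
The largest bag has 4 vertices, giving width 3; this decomposition certifies tw(G) ≤ 3. On the other hand G contains the 4-clique {a, c, h, i}. A clique must lie in a single bag of any decomposition, so no decomposition can have width below 3. Hence tw(G) = 3 exactly.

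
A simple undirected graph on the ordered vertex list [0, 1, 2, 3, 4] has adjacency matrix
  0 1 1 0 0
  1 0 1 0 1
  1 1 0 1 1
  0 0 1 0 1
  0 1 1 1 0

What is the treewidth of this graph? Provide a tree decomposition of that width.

Treewidth 2.
One such decomposition:
Bags: B1 = {2, 3, 4}  B2 = {1, 2, 4}  B3 = {0, 1, 2}
Tree: B1–B2, B2–B3

The largest bag has 3 vertices, giving width 2; this decomposition certifies tw(G) ≤ 2. On the other hand G contains the 3-clique {0, 1, 2}. A clique must lie in a single bag of any decomposition, so no decomposition can have width below 2. The upper and lower bounds meet at 2, so that is the treewidth.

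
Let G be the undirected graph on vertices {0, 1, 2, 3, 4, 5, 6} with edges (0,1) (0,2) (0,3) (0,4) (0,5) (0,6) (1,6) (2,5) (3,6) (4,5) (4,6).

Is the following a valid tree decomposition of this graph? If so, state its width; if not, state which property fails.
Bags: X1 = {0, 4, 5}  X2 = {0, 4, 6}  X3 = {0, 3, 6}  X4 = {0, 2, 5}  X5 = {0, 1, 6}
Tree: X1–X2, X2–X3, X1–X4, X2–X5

Vertex coverage: the bags together contain {0, 1, 2, 3, 4, 5, 6}, the full vertex set. Edge coverage: each edge of G has both endpoints in at least one bag. Running intersection: for every vertex, the bags containing it form a connected subtree. All three properties hold, so this is a valid tree decomposition of width max|bag| − 1 = 2, and hence tw(G) ≤ 2.

Yes; width 2.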